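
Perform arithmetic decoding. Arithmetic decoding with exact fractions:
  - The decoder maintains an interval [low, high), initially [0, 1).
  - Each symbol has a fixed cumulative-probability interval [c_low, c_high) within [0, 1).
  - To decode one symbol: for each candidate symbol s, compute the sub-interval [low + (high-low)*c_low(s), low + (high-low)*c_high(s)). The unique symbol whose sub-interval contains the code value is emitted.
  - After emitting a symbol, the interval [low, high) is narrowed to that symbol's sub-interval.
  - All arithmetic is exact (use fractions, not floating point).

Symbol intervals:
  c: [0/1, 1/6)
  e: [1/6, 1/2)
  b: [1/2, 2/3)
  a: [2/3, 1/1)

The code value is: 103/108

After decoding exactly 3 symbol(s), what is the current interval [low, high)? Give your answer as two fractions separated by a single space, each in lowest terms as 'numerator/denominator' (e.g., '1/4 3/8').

Answer: 17/18 26/27

Derivation:
Step 1: interval [0/1, 1/1), width = 1/1 - 0/1 = 1/1
  'c': [0/1 + 1/1*0/1, 0/1 + 1/1*1/6) = [0/1, 1/6)
  'e': [0/1 + 1/1*1/6, 0/1 + 1/1*1/2) = [1/6, 1/2)
  'b': [0/1 + 1/1*1/2, 0/1 + 1/1*2/3) = [1/2, 2/3)
  'a': [0/1 + 1/1*2/3, 0/1 + 1/1*1/1) = [2/3, 1/1) <- contains code 103/108
  emit 'a', narrow to [2/3, 1/1)
Step 2: interval [2/3, 1/1), width = 1/1 - 2/3 = 1/3
  'c': [2/3 + 1/3*0/1, 2/3 + 1/3*1/6) = [2/3, 13/18)
  'e': [2/3 + 1/3*1/6, 2/3 + 1/3*1/2) = [13/18, 5/6)
  'b': [2/3 + 1/3*1/2, 2/3 + 1/3*2/3) = [5/6, 8/9)
  'a': [2/3 + 1/3*2/3, 2/3 + 1/3*1/1) = [8/9, 1/1) <- contains code 103/108
  emit 'a', narrow to [8/9, 1/1)
Step 3: interval [8/9, 1/1), width = 1/1 - 8/9 = 1/9
  'c': [8/9 + 1/9*0/1, 8/9 + 1/9*1/6) = [8/9, 49/54)
  'e': [8/9 + 1/9*1/6, 8/9 + 1/9*1/2) = [49/54, 17/18)
  'b': [8/9 + 1/9*1/2, 8/9 + 1/9*2/3) = [17/18, 26/27) <- contains code 103/108
  'a': [8/9 + 1/9*2/3, 8/9 + 1/9*1/1) = [26/27, 1/1)
  emit 'b', narrow to [17/18, 26/27)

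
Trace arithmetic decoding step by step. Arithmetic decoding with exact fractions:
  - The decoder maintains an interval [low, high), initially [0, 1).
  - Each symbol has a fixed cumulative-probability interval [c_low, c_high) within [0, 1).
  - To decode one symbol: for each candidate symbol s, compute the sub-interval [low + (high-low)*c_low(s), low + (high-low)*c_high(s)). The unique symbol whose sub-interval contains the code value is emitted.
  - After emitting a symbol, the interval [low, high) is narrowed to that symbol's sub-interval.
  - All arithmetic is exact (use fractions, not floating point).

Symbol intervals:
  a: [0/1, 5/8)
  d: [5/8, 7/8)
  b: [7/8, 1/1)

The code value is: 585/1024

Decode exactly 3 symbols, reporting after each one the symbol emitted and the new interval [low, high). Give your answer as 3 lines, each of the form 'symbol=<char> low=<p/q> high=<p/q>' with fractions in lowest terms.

Step 1: interval [0/1, 1/1), width = 1/1 - 0/1 = 1/1
  'a': [0/1 + 1/1*0/1, 0/1 + 1/1*5/8) = [0/1, 5/8) <- contains code 585/1024
  'd': [0/1 + 1/1*5/8, 0/1 + 1/1*7/8) = [5/8, 7/8)
  'b': [0/1 + 1/1*7/8, 0/1 + 1/1*1/1) = [7/8, 1/1)
  emit 'a', narrow to [0/1, 5/8)
Step 2: interval [0/1, 5/8), width = 5/8 - 0/1 = 5/8
  'a': [0/1 + 5/8*0/1, 0/1 + 5/8*5/8) = [0/1, 25/64)
  'd': [0/1 + 5/8*5/8, 0/1 + 5/8*7/8) = [25/64, 35/64)
  'b': [0/1 + 5/8*7/8, 0/1 + 5/8*1/1) = [35/64, 5/8) <- contains code 585/1024
  emit 'b', narrow to [35/64, 5/8)
Step 3: interval [35/64, 5/8), width = 5/8 - 35/64 = 5/64
  'a': [35/64 + 5/64*0/1, 35/64 + 5/64*5/8) = [35/64, 305/512) <- contains code 585/1024
  'd': [35/64 + 5/64*5/8, 35/64 + 5/64*7/8) = [305/512, 315/512)
  'b': [35/64 + 5/64*7/8, 35/64 + 5/64*1/1) = [315/512, 5/8)
  emit 'a', narrow to [35/64, 305/512)

Answer: symbol=a low=0/1 high=5/8
symbol=b low=35/64 high=5/8
symbol=a low=35/64 high=305/512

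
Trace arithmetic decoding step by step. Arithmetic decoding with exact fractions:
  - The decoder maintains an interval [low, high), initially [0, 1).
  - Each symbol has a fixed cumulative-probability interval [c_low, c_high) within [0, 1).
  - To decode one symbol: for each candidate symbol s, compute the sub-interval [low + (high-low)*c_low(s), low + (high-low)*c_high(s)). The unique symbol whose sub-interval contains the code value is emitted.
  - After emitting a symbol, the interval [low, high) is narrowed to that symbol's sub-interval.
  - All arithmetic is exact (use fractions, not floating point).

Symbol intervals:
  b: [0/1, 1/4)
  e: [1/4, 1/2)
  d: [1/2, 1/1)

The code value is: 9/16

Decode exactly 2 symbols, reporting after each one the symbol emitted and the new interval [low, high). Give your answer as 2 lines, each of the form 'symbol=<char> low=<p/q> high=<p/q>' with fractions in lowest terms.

Step 1: interval [0/1, 1/1), width = 1/1 - 0/1 = 1/1
  'b': [0/1 + 1/1*0/1, 0/1 + 1/1*1/4) = [0/1, 1/4)
  'e': [0/1 + 1/1*1/4, 0/1 + 1/1*1/2) = [1/4, 1/2)
  'd': [0/1 + 1/1*1/2, 0/1 + 1/1*1/1) = [1/2, 1/1) <- contains code 9/16
  emit 'd', narrow to [1/2, 1/1)
Step 2: interval [1/2, 1/1), width = 1/1 - 1/2 = 1/2
  'b': [1/2 + 1/2*0/1, 1/2 + 1/2*1/4) = [1/2, 5/8) <- contains code 9/16
  'e': [1/2 + 1/2*1/4, 1/2 + 1/2*1/2) = [5/8, 3/4)
  'd': [1/2 + 1/2*1/2, 1/2 + 1/2*1/1) = [3/4, 1/1)
  emit 'b', narrow to [1/2, 5/8)

Answer: symbol=d low=1/2 high=1/1
symbol=b low=1/2 high=5/8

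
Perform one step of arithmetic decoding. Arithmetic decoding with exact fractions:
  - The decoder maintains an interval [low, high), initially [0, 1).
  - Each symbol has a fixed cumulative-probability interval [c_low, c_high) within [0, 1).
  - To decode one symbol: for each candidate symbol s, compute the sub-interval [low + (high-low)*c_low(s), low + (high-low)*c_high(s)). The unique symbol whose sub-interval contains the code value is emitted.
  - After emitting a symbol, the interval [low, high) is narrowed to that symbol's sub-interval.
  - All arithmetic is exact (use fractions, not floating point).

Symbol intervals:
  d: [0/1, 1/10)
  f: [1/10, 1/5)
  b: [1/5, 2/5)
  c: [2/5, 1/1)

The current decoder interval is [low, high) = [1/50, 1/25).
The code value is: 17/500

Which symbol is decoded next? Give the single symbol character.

Interval width = high − low = 1/25 − 1/50 = 1/50
Scaled code = (code − low) / width = (17/500 − 1/50) / 1/50 = 7/10
  d: [0/1, 1/10) 
  f: [1/10, 1/5) 
  b: [1/5, 2/5) 
  c: [2/5, 1/1) ← scaled code falls here ✓

Answer: c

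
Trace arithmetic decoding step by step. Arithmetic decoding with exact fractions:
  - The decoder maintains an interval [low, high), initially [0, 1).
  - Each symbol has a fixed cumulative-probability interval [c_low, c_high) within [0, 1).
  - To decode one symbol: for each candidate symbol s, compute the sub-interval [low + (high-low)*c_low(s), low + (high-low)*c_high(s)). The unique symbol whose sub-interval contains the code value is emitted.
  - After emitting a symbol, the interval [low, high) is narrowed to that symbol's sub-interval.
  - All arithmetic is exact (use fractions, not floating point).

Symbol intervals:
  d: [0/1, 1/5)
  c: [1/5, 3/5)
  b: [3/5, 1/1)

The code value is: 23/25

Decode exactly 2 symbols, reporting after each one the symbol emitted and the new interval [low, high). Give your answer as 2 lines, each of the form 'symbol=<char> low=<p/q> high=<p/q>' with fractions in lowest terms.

Answer: symbol=b low=3/5 high=1/1
symbol=b low=21/25 high=1/1

Derivation:
Step 1: interval [0/1, 1/1), width = 1/1 - 0/1 = 1/1
  'd': [0/1 + 1/1*0/1, 0/1 + 1/1*1/5) = [0/1, 1/5)
  'c': [0/1 + 1/1*1/5, 0/1 + 1/1*3/5) = [1/5, 3/5)
  'b': [0/1 + 1/1*3/5, 0/1 + 1/1*1/1) = [3/5, 1/1) <- contains code 23/25
  emit 'b', narrow to [3/5, 1/1)
Step 2: interval [3/5, 1/1), width = 1/1 - 3/5 = 2/5
  'd': [3/5 + 2/5*0/1, 3/5 + 2/5*1/5) = [3/5, 17/25)
  'c': [3/5 + 2/5*1/5, 3/5 + 2/5*3/5) = [17/25, 21/25)
  'b': [3/5 + 2/5*3/5, 3/5 + 2/5*1/1) = [21/25, 1/1) <- contains code 23/25
  emit 'b', narrow to [21/25, 1/1)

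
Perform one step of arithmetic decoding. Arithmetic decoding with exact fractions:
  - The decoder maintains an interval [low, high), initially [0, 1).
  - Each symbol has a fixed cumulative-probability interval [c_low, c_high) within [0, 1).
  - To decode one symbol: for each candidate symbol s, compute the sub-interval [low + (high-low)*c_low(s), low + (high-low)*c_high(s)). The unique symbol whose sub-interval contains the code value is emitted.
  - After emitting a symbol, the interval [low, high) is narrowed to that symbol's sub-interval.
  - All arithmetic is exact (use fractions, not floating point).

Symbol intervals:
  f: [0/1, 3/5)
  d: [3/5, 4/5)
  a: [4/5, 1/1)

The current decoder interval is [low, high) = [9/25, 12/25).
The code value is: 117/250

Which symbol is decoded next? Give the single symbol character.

Interval width = high − low = 12/25 − 9/25 = 3/25
Scaled code = (code − low) / width = (117/250 − 9/25) / 3/25 = 9/10
  f: [0/1, 3/5) 
  d: [3/5, 4/5) 
  a: [4/5, 1/1) ← scaled code falls here ✓

Answer: a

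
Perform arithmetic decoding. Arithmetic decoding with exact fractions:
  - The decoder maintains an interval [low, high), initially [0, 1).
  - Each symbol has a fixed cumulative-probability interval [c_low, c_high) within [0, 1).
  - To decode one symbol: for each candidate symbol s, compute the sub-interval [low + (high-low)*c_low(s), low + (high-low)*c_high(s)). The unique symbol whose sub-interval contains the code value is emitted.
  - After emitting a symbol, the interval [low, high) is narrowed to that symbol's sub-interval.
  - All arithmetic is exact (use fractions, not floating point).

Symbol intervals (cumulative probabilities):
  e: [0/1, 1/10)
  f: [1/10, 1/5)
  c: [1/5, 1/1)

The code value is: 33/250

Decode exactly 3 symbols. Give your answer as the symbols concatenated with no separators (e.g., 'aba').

Step 1: interval [0/1, 1/1), width = 1/1 - 0/1 = 1/1
  'e': [0/1 + 1/1*0/1, 0/1 + 1/1*1/10) = [0/1, 1/10)
  'f': [0/1 + 1/1*1/10, 0/1 + 1/1*1/5) = [1/10, 1/5) <- contains code 33/250
  'c': [0/1 + 1/1*1/5, 0/1 + 1/1*1/1) = [1/5, 1/1)
  emit 'f', narrow to [1/10, 1/5)
Step 2: interval [1/10, 1/5), width = 1/5 - 1/10 = 1/10
  'e': [1/10 + 1/10*0/1, 1/10 + 1/10*1/10) = [1/10, 11/100)
  'f': [1/10 + 1/10*1/10, 1/10 + 1/10*1/5) = [11/100, 3/25)
  'c': [1/10 + 1/10*1/5, 1/10 + 1/10*1/1) = [3/25, 1/5) <- contains code 33/250
  emit 'c', narrow to [3/25, 1/5)
Step 3: interval [3/25, 1/5), width = 1/5 - 3/25 = 2/25
  'e': [3/25 + 2/25*0/1, 3/25 + 2/25*1/10) = [3/25, 16/125)
  'f': [3/25 + 2/25*1/10, 3/25 + 2/25*1/5) = [16/125, 17/125) <- contains code 33/250
  'c': [3/25 + 2/25*1/5, 3/25 + 2/25*1/1) = [17/125, 1/5)
  emit 'f', narrow to [16/125, 17/125)

Answer: fcf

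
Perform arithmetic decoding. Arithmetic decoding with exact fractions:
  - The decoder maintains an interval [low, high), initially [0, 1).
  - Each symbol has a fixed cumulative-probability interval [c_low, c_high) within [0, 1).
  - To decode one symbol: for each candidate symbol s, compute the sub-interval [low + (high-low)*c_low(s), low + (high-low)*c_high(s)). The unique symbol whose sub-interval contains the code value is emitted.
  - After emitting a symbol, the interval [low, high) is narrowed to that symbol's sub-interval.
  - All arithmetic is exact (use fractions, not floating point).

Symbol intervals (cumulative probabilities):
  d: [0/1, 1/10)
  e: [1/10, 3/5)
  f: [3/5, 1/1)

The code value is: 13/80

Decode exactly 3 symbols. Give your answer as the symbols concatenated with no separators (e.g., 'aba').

Answer: eed

Derivation:
Step 1: interval [0/1, 1/1), width = 1/1 - 0/1 = 1/1
  'd': [0/1 + 1/1*0/1, 0/1 + 1/1*1/10) = [0/1, 1/10)
  'e': [0/1 + 1/1*1/10, 0/1 + 1/1*3/5) = [1/10, 3/5) <- contains code 13/80
  'f': [0/1 + 1/1*3/5, 0/1 + 1/1*1/1) = [3/5, 1/1)
  emit 'e', narrow to [1/10, 3/5)
Step 2: interval [1/10, 3/5), width = 3/5 - 1/10 = 1/2
  'd': [1/10 + 1/2*0/1, 1/10 + 1/2*1/10) = [1/10, 3/20)
  'e': [1/10 + 1/2*1/10, 1/10 + 1/2*3/5) = [3/20, 2/5) <- contains code 13/80
  'f': [1/10 + 1/2*3/5, 1/10 + 1/2*1/1) = [2/5, 3/5)
  emit 'e', narrow to [3/20, 2/5)
Step 3: interval [3/20, 2/5), width = 2/5 - 3/20 = 1/4
  'd': [3/20 + 1/4*0/1, 3/20 + 1/4*1/10) = [3/20, 7/40) <- contains code 13/80
  'e': [3/20 + 1/4*1/10, 3/20 + 1/4*3/5) = [7/40, 3/10)
  'f': [3/20 + 1/4*3/5, 3/20 + 1/4*1/1) = [3/10, 2/5)
  emit 'd', narrow to [3/20, 7/40)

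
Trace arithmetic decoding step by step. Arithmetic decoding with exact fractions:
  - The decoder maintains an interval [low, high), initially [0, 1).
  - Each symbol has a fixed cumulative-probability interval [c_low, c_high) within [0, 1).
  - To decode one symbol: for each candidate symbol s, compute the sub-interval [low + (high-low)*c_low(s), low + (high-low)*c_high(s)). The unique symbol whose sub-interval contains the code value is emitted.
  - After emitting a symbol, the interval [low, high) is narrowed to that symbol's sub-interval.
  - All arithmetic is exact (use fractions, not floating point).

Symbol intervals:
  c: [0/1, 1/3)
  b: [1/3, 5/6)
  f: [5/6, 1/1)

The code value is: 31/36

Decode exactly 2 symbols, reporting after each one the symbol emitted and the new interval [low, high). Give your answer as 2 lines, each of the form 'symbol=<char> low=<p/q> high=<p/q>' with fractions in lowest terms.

Answer: symbol=f low=5/6 high=1/1
symbol=c low=5/6 high=8/9

Derivation:
Step 1: interval [0/1, 1/1), width = 1/1 - 0/1 = 1/1
  'c': [0/1 + 1/1*0/1, 0/1 + 1/1*1/3) = [0/1, 1/3)
  'b': [0/1 + 1/1*1/3, 0/1 + 1/1*5/6) = [1/3, 5/6)
  'f': [0/1 + 1/1*5/6, 0/1 + 1/1*1/1) = [5/6, 1/1) <- contains code 31/36
  emit 'f', narrow to [5/6, 1/1)
Step 2: interval [5/6, 1/1), width = 1/1 - 5/6 = 1/6
  'c': [5/6 + 1/6*0/1, 5/6 + 1/6*1/3) = [5/6, 8/9) <- contains code 31/36
  'b': [5/6 + 1/6*1/3, 5/6 + 1/6*5/6) = [8/9, 35/36)
  'f': [5/6 + 1/6*5/6, 5/6 + 1/6*1/1) = [35/36, 1/1)
  emit 'c', narrow to [5/6, 8/9)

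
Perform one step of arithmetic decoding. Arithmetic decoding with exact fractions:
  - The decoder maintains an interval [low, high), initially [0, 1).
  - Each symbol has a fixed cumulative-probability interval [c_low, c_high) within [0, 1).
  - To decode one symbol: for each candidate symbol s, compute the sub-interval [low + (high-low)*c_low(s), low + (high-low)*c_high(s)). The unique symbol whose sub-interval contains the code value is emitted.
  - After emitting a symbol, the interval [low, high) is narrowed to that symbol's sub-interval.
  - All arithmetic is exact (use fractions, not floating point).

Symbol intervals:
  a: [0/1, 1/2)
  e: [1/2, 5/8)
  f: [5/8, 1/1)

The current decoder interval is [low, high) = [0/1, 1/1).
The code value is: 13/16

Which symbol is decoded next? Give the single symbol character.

Interval width = high − low = 1/1 − 0/1 = 1/1
Scaled code = (code − low) / width = (13/16 − 0/1) / 1/1 = 13/16
  a: [0/1, 1/2) 
  e: [1/2, 5/8) 
  f: [5/8, 1/1) ← scaled code falls here ✓

Answer: f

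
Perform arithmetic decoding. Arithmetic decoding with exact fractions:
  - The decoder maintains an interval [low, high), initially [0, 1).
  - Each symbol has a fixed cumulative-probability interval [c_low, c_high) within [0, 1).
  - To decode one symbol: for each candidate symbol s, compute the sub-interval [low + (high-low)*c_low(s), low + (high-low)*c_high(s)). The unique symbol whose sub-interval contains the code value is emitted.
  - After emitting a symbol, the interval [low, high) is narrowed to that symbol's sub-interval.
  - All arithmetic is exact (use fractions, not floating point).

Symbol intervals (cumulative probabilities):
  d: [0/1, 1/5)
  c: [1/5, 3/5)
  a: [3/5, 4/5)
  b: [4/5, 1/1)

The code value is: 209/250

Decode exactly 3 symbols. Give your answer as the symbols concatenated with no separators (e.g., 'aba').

Answer: bdb

Derivation:
Step 1: interval [0/1, 1/1), width = 1/1 - 0/1 = 1/1
  'd': [0/1 + 1/1*0/1, 0/1 + 1/1*1/5) = [0/1, 1/5)
  'c': [0/1 + 1/1*1/5, 0/1 + 1/1*3/5) = [1/5, 3/5)
  'a': [0/1 + 1/1*3/5, 0/1 + 1/1*4/5) = [3/5, 4/5)
  'b': [0/1 + 1/1*4/5, 0/1 + 1/1*1/1) = [4/5, 1/1) <- contains code 209/250
  emit 'b', narrow to [4/5, 1/1)
Step 2: interval [4/5, 1/1), width = 1/1 - 4/5 = 1/5
  'd': [4/5 + 1/5*0/1, 4/5 + 1/5*1/5) = [4/5, 21/25) <- contains code 209/250
  'c': [4/5 + 1/5*1/5, 4/5 + 1/5*3/5) = [21/25, 23/25)
  'a': [4/5 + 1/5*3/5, 4/5 + 1/5*4/5) = [23/25, 24/25)
  'b': [4/5 + 1/5*4/5, 4/5 + 1/5*1/1) = [24/25, 1/1)
  emit 'd', narrow to [4/5, 21/25)
Step 3: interval [4/5, 21/25), width = 21/25 - 4/5 = 1/25
  'd': [4/5 + 1/25*0/1, 4/5 + 1/25*1/5) = [4/5, 101/125)
  'c': [4/5 + 1/25*1/5, 4/5 + 1/25*3/5) = [101/125, 103/125)
  'a': [4/5 + 1/25*3/5, 4/5 + 1/25*4/5) = [103/125, 104/125)
  'b': [4/5 + 1/25*4/5, 4/5 + 1/25*1/1) = [104/125, 21/25) <- contains code 209/250
  emit 'b', narrow to [104/125, 21/25)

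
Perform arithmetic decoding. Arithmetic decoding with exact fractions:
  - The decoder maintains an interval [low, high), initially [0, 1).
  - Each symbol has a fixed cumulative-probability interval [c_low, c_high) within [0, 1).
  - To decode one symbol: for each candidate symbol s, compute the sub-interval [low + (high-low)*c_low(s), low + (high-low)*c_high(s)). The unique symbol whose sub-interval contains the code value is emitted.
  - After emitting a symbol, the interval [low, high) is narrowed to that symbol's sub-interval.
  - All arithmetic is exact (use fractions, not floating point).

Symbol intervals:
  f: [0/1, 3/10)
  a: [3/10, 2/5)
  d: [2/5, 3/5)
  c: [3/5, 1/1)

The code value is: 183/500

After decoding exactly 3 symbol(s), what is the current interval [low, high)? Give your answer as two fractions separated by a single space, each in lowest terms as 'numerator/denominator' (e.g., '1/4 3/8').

Answer: 9/25 93/250

Derivation:
Step 1: interval [0/1, 1/1), width = 1/1 - 0/1 = 1/1
  'f': [0/1 + 1/1*0/1, 0/1 + 1/1*3/10) = [0/1, 3/10)
  'a': [0/1 + 1/1*3/10, 0/1 + 1/1*2/5) = [3/10, 2/5) <- contains code 183/500
  'd': [0/1 + 1/1*2/5, 0/1 + 1/1*3/5) = [2/5, 3/5)
  'c': [0/1 + 1/1*3/5, 0/1 + 1/1*1/1) = [3/5, 1/1)
  emit 'a', narrow to [3/10, 2/5)
Step 2: interval [3/10, 2/5), width = 2/5 - 3/10 = 1/10
  'f': [3/10 + 1/10*0/1, 3/10 + 1/10*3/10) = [3/10, 33/100)
  'a': [3/10 + 1/10*3/10, 3/10 + 1/10*2/5) = [33/100, 17/50)
  'd': [3/10 + 1/10*2/5, 3/10 + 1/10*3/5) = [17/50, 9/25)
  'c': [3/10 + 1/10*3/5, 3/10 + 1/10*1/1) = [9/25, 2/5) <- contains code 183/500
  emit 'c', narrow to [9/25, 2/5)
Step 3: interval [9/25, 2/5), width = 2/5 - 9/25 = 1/25
  'f': [9/25 + 1/25*0/1, 9/25 + 1/25*3/10) = [9/25, 93/250) <- contains code 183/500
  'a': [9/25 + 1/25*3/10, 9/25 + 1/25*2/5) = [93/250, 47/125)
  'd': [9/25 + 1/25*2/5, 9/25 + 1/25*3/5) = [47/125, 48/125)
  'c': [9/25 + 1/25*3/5, 9/25 + 1/25*1/1) = [48/125, 2/5)
  emit 'f', narrow to [9/25, 93/250)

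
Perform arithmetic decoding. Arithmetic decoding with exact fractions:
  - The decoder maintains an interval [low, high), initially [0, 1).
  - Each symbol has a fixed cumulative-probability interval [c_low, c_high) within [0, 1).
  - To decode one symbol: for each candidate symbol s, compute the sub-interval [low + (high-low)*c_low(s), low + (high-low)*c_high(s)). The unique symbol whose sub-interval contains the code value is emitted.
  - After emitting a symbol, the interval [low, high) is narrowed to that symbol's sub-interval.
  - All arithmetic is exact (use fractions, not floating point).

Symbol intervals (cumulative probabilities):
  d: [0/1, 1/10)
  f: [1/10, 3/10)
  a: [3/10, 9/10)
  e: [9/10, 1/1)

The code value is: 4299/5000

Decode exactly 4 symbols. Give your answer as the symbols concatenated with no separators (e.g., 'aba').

Answer: aead

Derivation:
Step 1: interval [0/1, 1/1), width = 1/1 - 0/1 = 1/1
  'd': [0/1 + 1/1*0/1, 0/1 + 1/1*1/10) = [0/1, 1/10)
  'f': [0/1 + 1/1*1/10, 0/1 + 1/1*3/10) = [1/10, 3/10)
  'a': [0/1 + 1/1*3/10, 0/1 + 1/1*9/10) = [3/10, 9/10) <- contains code 4299/5000
  'e': [0/1 + 1/1*9/10, 0/1 + 1/1*1/1) = [9/10, 1/1)
  emit 'a', narrow to [3/10, 9/10)
Step 2: interval [3/10, 9/10), width = 9/10 - 3/10 = 3/5
  'd': [3/10 + 3/5*0/1, 3/10 + 3/5*1/10) = [3/10, 9/25)
  'f': [3/10 + 3/5*1/10, 3/10 + 3/5*3/10) = [9/25, 12/25)
  'a': [3/10 + 3/5*3/10, 3/10 + 3/5*9/10) = [12/25, 21/25)
  'e': [3/10 + 3/5*9/10, 3/10 + 3/5*1/1) = [21/25, 9/10) <- contains code 4299/5000
  emit 'e', narrow to [21/25, 9/10)
Step 3: interval [21/25, 9/10), width = 9/10 - 21/25 = 3/50
  'd': [21/25 + 3/50*0/1, 21/25 + 3/50*1/10) = [21/25, 423/500)
  'f': [21/25 + 3/50*1/10, 21/25 + 3/50*3/10) = [423/500, 429/500)
  'a': [21/25 + 3/50*3/10, 21/25 + 3/50*9/10) = [429/500, 447/500) <- contains code 4299/5000
  'e': [21/25 + 3/50*9/10, 21/25 + 3/50*1/1) = [447/500, 9/10)
  emit 'a', narrow to [429/500, 447/500)
Step 4: interval [429/500, 447/500), width = 447/500 - 429/500 = 9/250
  'd': [429/500 + 9/250*0/1, 429/500 + 9/250*1/10) = [429/500, 1077/1250) <- contains code 4299/5000
  'f': [429/500 + 9/250*1/10, 429/500 + 9/250*3/10) = [1077/1250, 543/625)
  'a': [429/500 + 9/250*3/10, 429/500 + 9/250*9/10) = [543/625, 1113/1250)
  'e': [429/500 + 9/250*9/10, 429/500 + 9/250*1/1) = [1113/1250, 447/500)
  emit 'd', narrow to [429/500, 1077/1250)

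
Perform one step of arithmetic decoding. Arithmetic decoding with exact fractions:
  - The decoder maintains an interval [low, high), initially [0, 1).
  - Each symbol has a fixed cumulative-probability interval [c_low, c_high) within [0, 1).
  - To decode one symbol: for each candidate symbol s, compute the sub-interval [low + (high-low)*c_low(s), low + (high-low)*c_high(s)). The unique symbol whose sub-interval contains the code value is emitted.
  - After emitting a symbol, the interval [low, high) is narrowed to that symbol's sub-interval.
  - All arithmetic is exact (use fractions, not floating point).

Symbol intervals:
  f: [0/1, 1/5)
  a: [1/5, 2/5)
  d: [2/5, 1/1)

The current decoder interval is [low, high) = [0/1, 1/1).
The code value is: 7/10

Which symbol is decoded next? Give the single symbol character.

Interval width = high − low = 1/1 − 0/1 = 1/1
Scaled code = (code − low) / width = (7/10 − 0/1) / 1/1 = 7/10
  f: [0/1, 1/5) 
  a: [1/5, 2/5) 
  d: [2/5, 1/1) ← scaled code falls here ✓

Answer: d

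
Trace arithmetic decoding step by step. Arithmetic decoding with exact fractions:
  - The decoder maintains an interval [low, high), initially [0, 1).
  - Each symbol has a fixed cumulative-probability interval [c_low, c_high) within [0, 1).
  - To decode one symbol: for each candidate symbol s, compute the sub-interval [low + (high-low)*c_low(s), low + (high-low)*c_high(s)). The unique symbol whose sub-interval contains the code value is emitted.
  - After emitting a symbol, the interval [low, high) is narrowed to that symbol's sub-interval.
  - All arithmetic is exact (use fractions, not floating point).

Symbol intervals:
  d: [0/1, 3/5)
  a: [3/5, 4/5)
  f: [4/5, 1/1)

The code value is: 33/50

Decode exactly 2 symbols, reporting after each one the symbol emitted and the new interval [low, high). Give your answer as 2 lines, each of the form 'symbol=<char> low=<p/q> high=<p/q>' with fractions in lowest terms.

Answer: symbol=a low=3/5 high=4/5
symbol=d low=3/5 high=18/25

Derivation:
Step 1: interval [0/1, 1/1), width = 1/1 - 0/1 = 1/1
  'd': [0/1 + 1/1*0/1, 0/1 + 1/1*3/5) = [0/1, 3/5)
  'a': [0/1 + 1/1*3/5, 0/1 + 1/1*4/5) = [3/5, 4/5) <- contains code 33/50
  'f': [0/1 + 1/1*4/5, 0/1 + 1/1*1/1) = [4/5, 1/1)
  emit 'a', narrow to [3/5, 4/5)
Step 2: interval [3/5, 4/5), width = 4/5 - 3/5 = 1/5
  'd': [3/5 + 1/5*0/1, 3/5 + 1/5*3/5) = [3/5, 18/25) <- contains code 33/50
  'a': [3/5 + 1/5*3/5, 3/5 + 1/5*4/5) = [18/25, 19/25)
  'f': [3/5 + 1/5*4/5, 3/5 + 1/5*1/1) = [19/25, 4/5)
  emit 'd', narrow to [3/5, 18/25)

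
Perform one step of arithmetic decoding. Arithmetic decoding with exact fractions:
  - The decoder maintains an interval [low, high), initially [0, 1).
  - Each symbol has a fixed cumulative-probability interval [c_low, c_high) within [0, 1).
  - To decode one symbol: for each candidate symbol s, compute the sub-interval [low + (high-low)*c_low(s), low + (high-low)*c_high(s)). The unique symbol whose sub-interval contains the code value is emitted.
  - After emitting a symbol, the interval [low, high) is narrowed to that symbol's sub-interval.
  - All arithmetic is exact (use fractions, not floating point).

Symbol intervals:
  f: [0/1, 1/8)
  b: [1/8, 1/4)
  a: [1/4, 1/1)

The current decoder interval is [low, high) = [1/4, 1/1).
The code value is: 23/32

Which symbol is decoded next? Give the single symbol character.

Answer: a

Derivation:
Interval width = high − low = 1/1 − 1/4 = 3/4
Scaled code = (code − low) / width = (23/32 − 1/4) / 3/4 = 5/8
  f: [0/1, 1/8) 
  b: [1/8, 1/4) 
  a: [1/4, 1/1) ← scaled code falls here ✓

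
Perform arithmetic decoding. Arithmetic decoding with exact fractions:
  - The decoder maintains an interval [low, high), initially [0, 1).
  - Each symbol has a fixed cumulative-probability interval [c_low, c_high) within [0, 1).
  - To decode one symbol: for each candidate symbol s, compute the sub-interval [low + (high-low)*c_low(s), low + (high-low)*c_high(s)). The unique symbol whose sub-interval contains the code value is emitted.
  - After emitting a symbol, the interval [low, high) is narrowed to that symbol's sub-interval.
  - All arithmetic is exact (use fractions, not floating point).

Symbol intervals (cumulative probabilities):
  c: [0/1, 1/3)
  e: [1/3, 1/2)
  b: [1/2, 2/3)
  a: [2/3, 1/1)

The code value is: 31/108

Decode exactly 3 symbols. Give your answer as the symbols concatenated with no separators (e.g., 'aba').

Answer: cab

Derivation:
Step 1: interval [0/1, 1/1), width = 1/1 - 0/1 = 1/1
  'c': [0/1 + 1/1*0/1, 0/1 + 1/1*1/3) = [0/1, 1/3) <- contains code 31/108
  'e': [0/1 + 1/1*1/3, 0/1 + 1/1*1/2) = [1/3, 1/2)
  'b': [0/1 + 1/1*1/2, 0/1 + 1/1*2/3) = [1/2, 2/3)
  'a': [0/1 + 1/1*2/3, 0/1 + 1/1*1/1) = [2/3, 1/1)
  emit 'c', narrow to [0/1, 1/3)
Step 2: interval [0/1, 1/3), width = 1/3 - 0/1 = 1/3
  'c': [0/1 + 1/3*0/1, 0/1 + 1/3*1/3) = [0/1, 1/9)
  'e': [0/1 + 1/3*1/3, 0/1 + 1/3*1/2) = [1/9, 1/6)
  'b': [0/1 + 1/3*1/2, 0/1 + 1/3*2/3) = [1/6, 2/9)
  'a': [0/1 + 1/3*2/3, 0/1 + 1/3*1/1) = [2/9, 1/3) <- contains code 31/108
  emit 'a', narrow to [2/9, 1/3)
Step 3: interval [2/9, 1/3), width = 1/3 - 2/9 = 1/9
  'c': [2/9 + 1/9*0/1, 2/9 + 1/9*1/3) = [2/9, 7/27)
  'e': [2/9 + 1/9*1/3, 2/9 + 1/9*1/2) = [7/27, 5/18)
  'b': [2/9 + 1/9*1/2, 2/9 + 1/9*2/3) = [5/18, 8/27) <- contains code 31/108
  'a': [2/9 + 1/9*2/3, 2/9 + 1/9*1/1) = [8/27, 1/3)
  emit 'b', narrow to [5/18, 8/27)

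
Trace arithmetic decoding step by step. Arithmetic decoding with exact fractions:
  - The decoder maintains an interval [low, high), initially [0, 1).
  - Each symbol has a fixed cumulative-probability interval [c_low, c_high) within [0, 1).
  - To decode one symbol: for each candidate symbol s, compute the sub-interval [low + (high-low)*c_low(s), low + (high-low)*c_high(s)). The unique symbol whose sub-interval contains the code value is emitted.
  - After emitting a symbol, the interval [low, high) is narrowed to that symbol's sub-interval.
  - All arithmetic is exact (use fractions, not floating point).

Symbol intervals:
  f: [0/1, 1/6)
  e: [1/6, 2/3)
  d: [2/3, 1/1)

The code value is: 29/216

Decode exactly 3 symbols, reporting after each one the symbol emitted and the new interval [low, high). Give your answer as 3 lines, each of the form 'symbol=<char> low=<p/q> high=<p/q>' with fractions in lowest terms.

Step 1: interval [0/1, 1/1), width = 1/1 - 0/1 = 1/1
  'f': [0/1 + 1/1*0/1, 0/1 + 1/1*1/6) = [0/1, 1/6) <- contains code 29/216
  'e': [0/1 + 1/1*1/6, 0/1 + 1/1*2/3) = [1/6, 2/3)
  'd': [0/1 + 1/1*2/3, 0/1 + 1/1*1/1) = [2/3, 1/1)
  emit 'f', narrow to [0/1, 1/6)
Step 2: interval [0/1, 1/6), width = 1/6 - 0/1 = 1/6
  'f': [0/1 + 1/6*0/1, 0/1 + 1/6*1/6) = [0/1, 1/36)
  'e': [0/1 + 1/6*1/6, 0/1 + 1/6*2/3) = [1/36, 1/9)
  'd': [0/1 + 1/6*2/3, 0/1 + 1/6*1/1) = [1/9, 1/6) <- contains code 29/216
  emit 'd', narrow to [1/9, 1/6)
Step 3: interval [1/9, 1/6), width = 1/6 - 1/9 = 1/18
  'f': [1/9 + 1/18*0/1, 1/9 + 1/18*1/6) = [1/9, 13/108)
  'e': [1/9 + 1/18*1/6, 1/9 + 1/18*2/3) = [13/108, 4/27) <- contains code 29/216
  'd': [1/9 + 1/18*2/3, 1/9 + 1/18*1/1) = [4/27, 1/6)
  emit 'e', narrow to [13/108, 4/27)

Answer: symbol=f low=0/1 high=1/6
symbol=d low=1/9 high=1/6
symbol=e low=13/108 high=4/27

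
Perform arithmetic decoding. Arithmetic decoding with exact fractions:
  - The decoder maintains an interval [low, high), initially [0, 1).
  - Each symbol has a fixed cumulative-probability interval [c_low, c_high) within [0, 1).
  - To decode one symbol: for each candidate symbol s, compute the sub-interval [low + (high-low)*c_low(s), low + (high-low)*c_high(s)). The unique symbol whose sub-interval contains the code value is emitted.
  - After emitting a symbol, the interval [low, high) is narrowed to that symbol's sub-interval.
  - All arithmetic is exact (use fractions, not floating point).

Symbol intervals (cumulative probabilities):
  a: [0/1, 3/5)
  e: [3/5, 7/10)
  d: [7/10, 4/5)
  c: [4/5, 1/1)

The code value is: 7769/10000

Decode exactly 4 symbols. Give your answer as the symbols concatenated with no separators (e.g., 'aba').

Answer: ddec

Derivation:
Step 1: interval [0/1, 1/1), width = 1/1 - 0/1 = 1/1
  'a': [0/1 + 1/1*0/1, 0/1 + 1/1*3/5) = [0/1, 3/5)
  'e': [0/1 + 1/1*3/5, 0/1 + 1/1*7/10) = [3/5, 7/10)
  'd': [0/1 + 1/1*7/10, 0/1 + 1/1*4/5) = [7/10, 4/5) <- contains code 7769/10000
  'c': [0/1 + 1/1*4/5, 0/1 + 1/1*1/1) = [4/5, 1/1)
  emit 'd', narrow to [7/10, 4/5)
Step 2: interval [7/10, 4/5), width = 4/5 - 7/10 = 1/10
  'a': [7/10 + 1/10*0/1, 7/10 + 1/10*3/5) = [7/10, 19/25)
  'e': [7/10 + 1/10*3/5, 7/10 + 1/10*7/10) = [19/25, 77/100)
  'd': [7/10 + 1/10*7/10, 7/10 + 1/10*4/5) = [77/100, 39/50) <- contains code 7769/10000
  'c': [7/10 + 1/10*4/5, 7/10 + 1/10*1/1) = [39/50, 4/5)
  emit 'd', narrow to [77/100, 39/50)
Step 3: interval [77/100, 39/50), width = 39/50 - 77/100 = 1/100
  'a': [77/100 + 1/100*0/1, 77/100 + 1/100*3/5) = [77/100, 97/125)
  'e': [77/100 + 1/100*3/5, 77/100 + 1/100*7/10) = [97/125, 777/1000) <- contains code 7769/10000
  'd': [77/100 + 1/100*7/10, 77/100 + 1/100*4/5) = [777/1000, 389/500)
  'c': [77/100 + 1/100*4/5, 77/100 + 1/100*1/1) = [389/500, 39/50)
  emit 'e', narrow to [97/125, 777/1000)
Step 4: interval [97/125, 777/1000), width = 777/1000 - 97/125 = 1/1000
  'a': [97/125 + 1/1000*0/1, 97/125 + 1/1000*3/5) = [97/125, 3883/5000)
  'e': [97/125 + 1/1000*3/5, 97/125 + 1/1000*7/10) = [3883/5000, 7767/10000)
  'd': [97/125 + 1/1000*7/10, 97/125 + 1/1000*4/5) = [7767/10000, 971/1250)
  'c': [97/125 + 1/1000*4/5, 97/125 + 1/1000*1/1) = [971/1250, 777/1000) <- contains code 7769/10000
  emit 'c', narrow to [971/1250, 777/1000)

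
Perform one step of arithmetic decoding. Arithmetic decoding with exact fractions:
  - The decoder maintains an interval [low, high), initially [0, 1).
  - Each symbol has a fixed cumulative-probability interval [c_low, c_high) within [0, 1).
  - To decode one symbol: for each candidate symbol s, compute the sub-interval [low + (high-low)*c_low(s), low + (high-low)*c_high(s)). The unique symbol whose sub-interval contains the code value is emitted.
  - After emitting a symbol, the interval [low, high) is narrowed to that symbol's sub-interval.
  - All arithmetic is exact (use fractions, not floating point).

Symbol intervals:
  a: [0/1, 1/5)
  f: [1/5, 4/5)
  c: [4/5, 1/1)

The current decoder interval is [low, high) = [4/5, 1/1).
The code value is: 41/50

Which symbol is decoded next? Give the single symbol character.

Answer: a

Derivation:
Interval width = high − low = 1/1 − 4/5 = 1/5
Scaled code = (code − low) / width = (41/50 − 4/5) / 1/5 = 1/10
  a: [0/1, 1/5) ← scaled code falls here ✓
  f: [1/5, 4/5) 
  c: [4/5, 1/1) 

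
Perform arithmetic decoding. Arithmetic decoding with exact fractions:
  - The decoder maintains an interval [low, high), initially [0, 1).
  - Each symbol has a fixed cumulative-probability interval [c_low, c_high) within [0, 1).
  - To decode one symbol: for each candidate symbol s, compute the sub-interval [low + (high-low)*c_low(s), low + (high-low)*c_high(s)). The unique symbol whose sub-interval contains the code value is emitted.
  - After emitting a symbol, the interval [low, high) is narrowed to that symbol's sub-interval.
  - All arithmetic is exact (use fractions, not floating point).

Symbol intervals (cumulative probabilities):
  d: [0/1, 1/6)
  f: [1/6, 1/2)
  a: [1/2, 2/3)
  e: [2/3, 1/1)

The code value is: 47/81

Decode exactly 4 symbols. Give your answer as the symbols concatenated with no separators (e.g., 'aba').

Answer: afee

Derivation:
Step 1: interval [0/1, 1/1), width = 1/1 - 0/1 = 1/1
  'd': [0/1 + 1/1*0/1, 0/1 + 1/1*1/6) = [0/1, 1/6)
  'f': [0/1 + 1/1*1/6, 0/1 + 1/1*1/2) = [1/6, 1/2)
  'a': [0/1 + 1/1*1/2, 0/1 + 1/1*2/3) = [1/2, 2/3) <- contains code 47/81
  'e': [0/1 + 1/1*2/3, 0/1 + 1/1*1/1) = [2/3, 1/1)
  emit 'a', narrow to [1/2, 2/3)
Step 2: interval [1/2, 2/3), width = 2/3 - 1/2 = 1/6
  'd': [1/2 + 1/6*0/1, 1/2 + 1/6*1/6) = [1/2, 19/36)
  'f': [1/2 + 1/6*1/6, 1/2 + 1/6*1/2) = [19/36, 7/12) <- contains code 47/81
  'a': [1/2 + 1/6*1/2, 1/2 + 1/6*2/3) = [7/12, 11/18)
  'e': [1/2 + 1/6*2/3, 1/2 + 1/6*1/1) = [11/18, 2/3)
  emit 'f', narrow to [19/36, 7/12)
Step 3: interval [19/36, 7/12), width = 7/12 - 19/36 = 1/18
  'd': [19/36 + 1/18*0/1, 19/36 + 1/18*1/6) = [19/36, 29/54)
  'f': [19/36 + 1/18*1/6, 19/36 + 1/18*1/2) = [29/54, 5/9)
  'a': [19/36 + 1/18*1/2, 19/36 + 1/18*2/3) = [5/9, 61/108)
  'e': [19/36 + 1/18*2/3, 19/36 + 1/18*1/1) = [61/108, 7/12) <- contains code 47/81
  emit 'e', narrow to [61/108, 7/12)
Step 4: interval [61/108, 7/12), width = 7/12 - 61/108 = 1/54
  'd': [61/108 + 1/54*0/1, 61/108 + 1/54*1/6) = [61/108, 46/81)
  'f': [61/108 + 1/54*1/6, 61/108 + 1/54*1/2) = [46/81, 31/54)
  'a': [61/108 + 1/54*1/2, 61/108 + 1/54*2/3) = [31/54, 187/324)
  'e': [61/108 + 1/54*2/3, 61/108 + 1/54*1/1) = [187/324, 7/12) <- contains code 47/81
  emit 'e', narrow to [187/324, 7/12)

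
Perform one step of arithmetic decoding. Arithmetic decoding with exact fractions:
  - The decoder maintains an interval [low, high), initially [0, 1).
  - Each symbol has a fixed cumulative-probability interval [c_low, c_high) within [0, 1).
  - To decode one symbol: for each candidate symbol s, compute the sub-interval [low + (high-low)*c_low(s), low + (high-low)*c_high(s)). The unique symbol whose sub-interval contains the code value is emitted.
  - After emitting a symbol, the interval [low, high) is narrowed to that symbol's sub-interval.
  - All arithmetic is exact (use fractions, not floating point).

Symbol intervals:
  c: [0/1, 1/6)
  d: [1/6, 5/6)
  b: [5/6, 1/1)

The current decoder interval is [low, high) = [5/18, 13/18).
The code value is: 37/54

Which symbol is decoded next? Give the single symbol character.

Answer: b

Derivation:
Interval width = high − low = 13/18 − 5/18 = 4/9
Scaled code = (code − low) / width = (37/54 − 5/18) / 4/9 = 11/12
  c: [0/1, 1/6) 
  d: [1/6, 5/6) 
  b: [5/6, 1/1) ← scaled code falls here ✓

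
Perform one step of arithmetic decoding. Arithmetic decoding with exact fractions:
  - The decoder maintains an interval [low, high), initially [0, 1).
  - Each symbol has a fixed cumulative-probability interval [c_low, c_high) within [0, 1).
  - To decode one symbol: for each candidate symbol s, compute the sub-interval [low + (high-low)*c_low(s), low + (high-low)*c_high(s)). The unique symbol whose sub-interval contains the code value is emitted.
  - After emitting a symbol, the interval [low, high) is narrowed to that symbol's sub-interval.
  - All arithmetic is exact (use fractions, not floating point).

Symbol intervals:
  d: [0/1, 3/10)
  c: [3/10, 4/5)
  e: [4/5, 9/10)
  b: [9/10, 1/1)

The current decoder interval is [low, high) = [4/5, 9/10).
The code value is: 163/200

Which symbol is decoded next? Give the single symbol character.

Answer: d

Derivation:
Interval width = high − low = 9/10 − 4/5 = 1/10
Scaled code = (code − low) / width = (163/200 − 4/5) / 1/10 = 3/20
  d: [0/1, 3/10) ← scaled code falls here ✓
  c: [3/10, 4/5) 
  e: [4/5, 9/10) 
  b: [9/10, 1/1) 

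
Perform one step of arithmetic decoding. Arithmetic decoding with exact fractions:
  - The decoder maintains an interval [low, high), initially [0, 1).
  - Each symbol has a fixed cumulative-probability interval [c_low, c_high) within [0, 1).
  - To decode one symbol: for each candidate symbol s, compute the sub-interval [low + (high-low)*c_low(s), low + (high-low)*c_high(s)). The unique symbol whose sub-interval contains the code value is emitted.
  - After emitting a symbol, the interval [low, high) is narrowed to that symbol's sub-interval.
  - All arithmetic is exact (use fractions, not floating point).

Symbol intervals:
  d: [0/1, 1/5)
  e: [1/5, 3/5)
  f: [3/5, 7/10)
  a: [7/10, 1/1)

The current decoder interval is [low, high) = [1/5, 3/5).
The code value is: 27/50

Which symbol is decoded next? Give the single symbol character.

Interval width = high − low = 3/5 − 1/5 = 2/5
Scaled code = (code − low) / width = (27/50 − 1/5) / 2/5 = 17/20
  d: [0/1, 1/5) 
  e: [1/5, 3/5) 
  f: [3/5, 7/10) 
  a: [7/10, 1/1) ← scaled code falls here ✓

Answer: a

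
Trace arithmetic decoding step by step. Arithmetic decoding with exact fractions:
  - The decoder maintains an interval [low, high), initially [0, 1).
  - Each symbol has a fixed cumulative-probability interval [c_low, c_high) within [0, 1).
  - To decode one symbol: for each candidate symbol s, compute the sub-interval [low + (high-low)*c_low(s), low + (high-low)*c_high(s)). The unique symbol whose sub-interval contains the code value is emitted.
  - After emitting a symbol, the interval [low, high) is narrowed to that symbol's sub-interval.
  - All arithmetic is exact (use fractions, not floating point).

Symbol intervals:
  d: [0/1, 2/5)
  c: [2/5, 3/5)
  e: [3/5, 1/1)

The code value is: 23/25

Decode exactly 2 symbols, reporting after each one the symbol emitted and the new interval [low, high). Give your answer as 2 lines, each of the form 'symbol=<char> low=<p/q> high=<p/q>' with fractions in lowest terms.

Step 1: interval [0/1, 1/1), width = 1/1 - 0/1 = 1/1
  'd': [0/1 + 1/1*0/1, 0/1 + 1/1*2/5) = [0/1, 2/5)
  'c': [0/1 + 1/1*2/5, 0/1 + 1/1*3/5) = [2/5, 3/5)
  'e': [0/1 + 1/1*3/5, 0/1 + 1/1*1/1) = [3/5, 1/1) <- contains code 23/25
  emit 'e', narrow to [3/5, 1/1)
Step 2: interval [3/5, 1/1), width = 1/1 - 3/5 = 2/5
  'd': [3/5 + 2/5*0/1, 3/5 + 2/5*2/5) = [3/5, 19/25)
  'c': [3/5 + 2/5*2/5, 3/5 + 2/5*3/5) = [19/25, 21/25)
  'e': [3/5 + 2/5*3/5, 3/5 + 2/5*1/1) = [21/25, 1/1) <- contains code 23/25
  emit 'e', narrow to [21/25, 1/1)

Answer: symbol=e low=3/5 high=1/1
symbol=e low=21/25 high=1/1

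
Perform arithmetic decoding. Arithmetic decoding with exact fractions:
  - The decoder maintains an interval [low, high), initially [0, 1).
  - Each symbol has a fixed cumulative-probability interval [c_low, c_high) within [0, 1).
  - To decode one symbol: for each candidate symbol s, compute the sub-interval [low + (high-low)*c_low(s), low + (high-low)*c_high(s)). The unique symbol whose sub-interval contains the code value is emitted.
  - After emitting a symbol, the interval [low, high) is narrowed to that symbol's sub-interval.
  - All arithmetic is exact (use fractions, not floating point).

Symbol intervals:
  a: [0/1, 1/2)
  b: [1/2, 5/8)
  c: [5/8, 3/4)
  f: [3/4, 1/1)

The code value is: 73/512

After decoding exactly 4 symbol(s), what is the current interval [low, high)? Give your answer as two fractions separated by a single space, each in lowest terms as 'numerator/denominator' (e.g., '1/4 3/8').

Step 1: interval [0/1, 1/1), width = 1/1 - 0/1 = 1/1
  'a': [0/1 + 1/1*0/1, 0/1 + 1/1*1/2) = [0/1, 1/2) <- contains code 73/512
  'b': [0/1 + 1/1*1/2, 0/1 + 1/1*5/8) = [1/2, 5/8)
  'c': [0/1 + 1/1*5/8, 0/1 + 1/1*3/4) = [5/8, 3/4)
  'f': [0/1 + 1/1*3/4, 0/1 + 1/1*1/1) = [3/4, 1/1)
  emit 'a', narrow to [0/1, 1/2)
Step 2: interval [0/1, 1/2), width = 1/2 - 0/1 = 1/2
  'a': [0/1 + 1/2*0/1, 0/1 + 1/2*1/2) = [0/1, 1/4) <- contains code 73/512
  'b': [0/1 + 1/2*1/2, 0/1 + 1/2*5/8) = [1/4, 5/16)
  'c': [0/1 + 1/2*5/8, 0/1 + 1/2*3/4) = [5/16, 3/8)
  'f': [0/1 + 1/2*3/4, 0/1 + 1/2*1/1) = [3/8, 1/2)
  emit 'a', narrow to [0/1, 1/4)
Step 3: interval [0/1, 1/4), width = 1/4 - 0/1 = 1/4
  'a': [0/1 + 1/4*0/1, 0/1 + 1/4*1/2) = [0/1, 1/8)
  'b': [0/1 + 1/4*1/2, 0/1 + 1/4*5/8) = [1/8, 5/32) <- contains code 73/512
  'c': [0/1 + 1/4*5/8, 0/1 + 1/4*3/4) = [5/32, 3/16)
  'f': [0/1 + 1/4*3/4, 0/1 + 1/4*1/1) = [3/16, 1/4)
  emit 'b', narrow to [1/8, 5/32)
Step 4: interval [1/8, 5/32), width = 5/32 - 1/8 = 1/32
  'a': [1/8 + 1/32*0/1, 1/8 + 1/32*1/2) = [1/8, 9/64)
  'b': [1/8 + 1/32*1/2, 1/8 + 1/32*5/8) = [9/64, 37/256) <- contains code 73/512
  'c': [1/8 + 1/32*5/8, 1/8 + 1/32*3/4) = [37/256, 19/128)
  'f': [1/8 + 1/32*3/4, 1/8 + 1/32*1/1) = [19/128, 5/32)
  emit 'b', narrow to [9/64, 37/256)

Answer: 9/64 37/256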